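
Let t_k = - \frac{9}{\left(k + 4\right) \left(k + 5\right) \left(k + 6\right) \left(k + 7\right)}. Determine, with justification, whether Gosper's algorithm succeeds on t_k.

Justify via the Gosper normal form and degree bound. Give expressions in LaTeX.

The ratio is (k + 4)/(k + 8).
Gosper form: A/B · C(k+1)/C(k) with A=k + 4, B=k + 8, C=1.
Need (k + 4)·f(k+1) − (k + 7)·f(k) = 1.
d = 3 from the (1,1,0) case.
Solve for f: f(k) = k*(k**2 + 15*k + 74)/360 (degree 3 ≤ 3).
Certificate R = B(k−1)f/C = k*(k + 7)*(k**2 + 15*k + 74)/360 gives s_k = k*(-k**2 - 15*k - 74)/(40*(k + 4)*(k + 5)*(k + 6)).
Δs = -9/(k**4 + 22*k**3 + 179*k**2 + 638*k + 840), as required.

Yes. s_k = \frac{k \left(- k^{2} - 15 k - 74\right)}{40 \left(k + 4\right) \left(k + 5\right) \left(k + 6\right)}.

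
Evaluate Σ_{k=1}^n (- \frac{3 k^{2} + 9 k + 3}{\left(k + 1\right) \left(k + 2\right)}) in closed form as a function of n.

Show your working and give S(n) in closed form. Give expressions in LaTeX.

S(n) = \frac{3 n \left(- 2 n - 3\right)}{2 \left(n + 2\right)}

Step 1: r(k) = (k + 1)*(3*k + (k + 1)**2 + 4)/((k + 3)*(k**2 + 3*k + 1)).
A = k + 1, B = k + 3, C = k**2 + 3*k + 1.
f must satisfy (k + 1)·f(k+1) − (k + 2)·f(k) = k**2 + 3*k + 1.
deg f ≤ 2 (via 1,1,2).
Solve for f: f(k) = k**2 (degree 2 ≤ 2).
Certificate R = B(k−1)f/C = k**2*(k + 2)/(k**2 + 3*k + 1) gives s_k = -3*k**2/(k + 1).
Verify: 3*(-k**2 - 3*k - 1)/(k**2 + 3*k + 2) matches t_k.
s_(n+1) = 3*(-n**2 - 2*n - 1)/(n + 2) and s_(1) = -3/2, so S(n) = 3*n*(-2*n - 3)/(2*(n + 2)).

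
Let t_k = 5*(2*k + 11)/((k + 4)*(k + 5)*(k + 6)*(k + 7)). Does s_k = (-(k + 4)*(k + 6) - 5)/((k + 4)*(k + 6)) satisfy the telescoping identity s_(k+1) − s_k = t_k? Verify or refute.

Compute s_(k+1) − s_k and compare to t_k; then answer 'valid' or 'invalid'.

Valid — Δs_k = t_k.

s_(k+1) = (-(k + 5)*(k + 7) - 5)/((k + 5)*(k + 7))
s_(k+1) − s_k = 5*(2*k + 11)/(k**4 + 22*k**3 + 179*k**2 + 638*k + 840)
(s_(k+1) − s_k) − t_k = 0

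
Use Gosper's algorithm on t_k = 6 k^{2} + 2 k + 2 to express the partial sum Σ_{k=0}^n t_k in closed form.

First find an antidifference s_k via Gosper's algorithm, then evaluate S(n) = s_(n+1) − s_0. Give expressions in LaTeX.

S(n) = 2 n^{3} + 4 n^{2} + 4 n + 2

The ratio is (k + 3*(k + 1)**2 + 2)/(3*k**2 + k + 1).
Take A(k)=1, B(k)=1, C(k)=k**2 + k/3 + 1/3.
Need (1)·f(k+1) − (1)·f(k) = k**2 + k/3 + 1/3.
d = 3 from the (0,0,2) case.
Solving with deg f ≤ 3: f(k) = k*(k**2 - k + 1)/3.
R(k) = B(k−1)·f(k)/C(k) = k*(k**2 - k + 1)/(3*k**2 + k + 1); s_k = R·t_k = 2*k*(k**2 - k + 1).
s_(k+1) − s_k = 6*k**2 + 2*k + 2 = t_k.
Telescope: S(n) = s_(n+1) − s_(0) = 2*n**3 + 4*n**2 + 4*n + 2 − (0) = 2*n**3 + 4*n**2 + 4*n + 2.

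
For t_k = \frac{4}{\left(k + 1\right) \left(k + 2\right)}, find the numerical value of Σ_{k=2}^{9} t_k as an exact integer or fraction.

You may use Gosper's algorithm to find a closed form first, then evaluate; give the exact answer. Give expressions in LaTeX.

Compute t_(k+1)/t_k: get (k + 1)/(k + 3).
Factor: A=k + 1; B=k + 3; C=1.
f must satisfy (k + 1)·f(k+1) − (k + 2)·f(k) = 1.
From deg A=1, deg B=1, deg C=0: d=1.
Solving with deg f ≤ 1: f(k) = k.
Certificate R = B(k−1)f/C = k*(k + 2) gives s_k = 4*k/(k + 1).
Check: Δs_k = 4/(k**2 + 3*k + 2). ✓
Evaluate s at k=10 and k=2: 40/11 and 8/3; difference 32/33.

Σ = 32/33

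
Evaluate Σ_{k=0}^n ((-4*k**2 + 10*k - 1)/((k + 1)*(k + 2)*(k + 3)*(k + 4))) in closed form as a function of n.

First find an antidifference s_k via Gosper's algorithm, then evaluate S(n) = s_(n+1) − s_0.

Compute t_(k+1)/t_k: get -(k + 1)*(10*k - 4*(k + 1)**2 + 9)/((k + 5)*(4*k**2 - 10*k + 1)).
Take A(k)=k + 1, B(k)=k + 5, C(k)=k**2 - 5*k/2 + 1/4.
Need (k + 1)·f(k+1) − (k + 4)·f(k) = k**2 - 5*k/2 + 1/4.
d = 3 from the (1,1,2) case.
Solve for f: f(k) = k*(k - 4)*(k - 2)/12 (degree 3 ≤ 3).
Get s_k = R·t_k = k*(-k**2 + 6*k - 8)/(3*(k + 1)*(k + 2)*(k + 3)) with R(k) = B(k−1)f(k)/C(k) = k*(k - 4)*(k - 2)*(k + 4)/(3*(4*k**2 - 10*k + 1)).
Check: Δs_k = (-4*k**2 + 10*k - 1)/(k**4 + 10*k**3 + 35*k**2 + 50*k + 24). ✓
Telescope: S(n) = s_(n+1) − s_(0) = (-n**3 + 3*n**2 + n - 3)/(3*(n**3 + 9*n**2 + 26*n + 24)) − (0) = (-n**3 + 3*n**2 + n - 3)/(3*(n**3 + 9*n**2 + 26*n + 24)).

S(n) = (-n**3 + 3*n**2 + n - 3)/(3*(n**3 + 9*n**2 + 26*n + 24))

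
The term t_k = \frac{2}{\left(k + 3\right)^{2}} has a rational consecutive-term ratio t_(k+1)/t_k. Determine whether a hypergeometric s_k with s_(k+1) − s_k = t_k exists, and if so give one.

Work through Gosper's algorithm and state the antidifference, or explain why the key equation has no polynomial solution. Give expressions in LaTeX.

Ratio r(k) = (k + 3)**2/(k + 4)**2.
Take A(k)=k**2 + 6*k + 9, B(k)=k**2 + 8*k + 16, C(k)=1.
Solve (k**2 + 6*k + 9)·f(k+1) − (k**2 + 6*k + 9)·f(k) = 1.
Bound: deg f ≤ 0.
f = c0 ⇒ A·f(k+1) − B(k−1)·f(k) − C = -1. The system {-1 = 0} is inconsistent; no antidifference.

not Gosper-summable; s_k does not exist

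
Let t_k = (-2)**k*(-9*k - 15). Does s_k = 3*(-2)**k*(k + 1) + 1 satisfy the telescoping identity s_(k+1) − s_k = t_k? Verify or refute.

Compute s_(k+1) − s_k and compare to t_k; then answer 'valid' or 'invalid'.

Valid: the claim telescopes to t_k.

s_(k+1) = -6*(-2)**k*(k + 2) + 1
s_(k+1) − s_k = (-2)**k*(-9*k - 15)
(s_(k+1) − s_k) − t_k = 0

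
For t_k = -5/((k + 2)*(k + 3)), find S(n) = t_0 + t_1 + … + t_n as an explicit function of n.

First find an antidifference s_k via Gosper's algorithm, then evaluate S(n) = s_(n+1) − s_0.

S(n) = 5*(-n - 1)/(2*(n + 3))

Step 1: r(k) = (k + 2)/(k + 4).
Gosper form: A/B · C(k+1)/C(k) with A=k + 2, B=k + 4, C=1.
Set up (k + 2)·f(k+1) − (k + 3)·f(k) − (1) = 0.
Degrees (1,1,0) ⇒ d ≤ 1.
Coefficient equations give f(k) = k/2.
So s_k = (B(k−1)f/C)·t_k = (k*(k + 3)/2)·t_k = -5*k/(2*k + 4).
Verify: -5/(k**2 + 5*k + 6) matches t_k.
Σ_(k=0)^n t_k = s_(n+1) − s_(0) = (5*(-n - 1)/(2*(n + 3))) − (0), i.e. 5*(-n - 1)/(2*(n + 3)).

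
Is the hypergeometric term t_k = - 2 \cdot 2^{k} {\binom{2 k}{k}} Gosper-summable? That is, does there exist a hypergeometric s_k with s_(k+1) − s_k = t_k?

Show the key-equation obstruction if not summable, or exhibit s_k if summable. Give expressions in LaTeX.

No. Not Gosper-summable.

r(k) = 4*(2*k + 1)/(k + 1) after simplifying.
So A=8*k + 4 and B=k + 1, with C=1.
Set up (8*k + 4)·f(k+1) − (k)·f(k) − (1) = 0.
From deg A=1, deg B=1, deg C=0: d=-1.
Negative degree bound (-1): no f exists, t_k not Gosper-summable.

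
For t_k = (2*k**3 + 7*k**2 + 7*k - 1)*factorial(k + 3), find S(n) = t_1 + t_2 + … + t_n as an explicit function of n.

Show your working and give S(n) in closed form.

S(n) = n*(2*n + 1)*factorial(n + 4)

Compute t_(k+1)/t_k: get (2*k**4 + 21*k**3 + 79*k**2 + 123*k + 60)/(2*k**3 + 7*k**2 + 7*k - 1).
Gosper form: A/B · C(k+1)/C(k) with A=k + 4, B=1, C=k**3 + 7*k**2/2 + 7*k/2 - 1/2.
Need (k + 4)·f(k+1) − (1)·f(k) = k**3 + 7*k**2/2 + 7*k/2 - 1/2.
deg f ≤ 2 (via 1,0,3).
Coefficient equations give f(k) = (k - 1)*(2*k - 1)/2.
Then R = B(k−1)f/C = (k - 1)*(2*k - 1)/(2*k**3 + 7*k**2 + 7*k - 1), so s_k = R(k)·t_k = (k - 1)*(2*k - 1)*factorial(k + 3).
Δs = (2*k**3 + 7*k**2 + 7*k - 1)*factorial(k + 3), as required.
Evaluate: s_(n+1) = n*(2*n + 1)*factorial(n + 4); subtract s_(1) = 0 ⇒ S(n) = n*(2*n + 1)*factorial(n + 4).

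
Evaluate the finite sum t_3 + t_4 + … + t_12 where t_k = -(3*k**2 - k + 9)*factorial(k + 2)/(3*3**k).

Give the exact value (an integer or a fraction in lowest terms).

t_(k+1)/t_k = (k + 3)*(-k + 3*(k + 1)**2 + 8)/(3*(3*k**2 - k + 9)).
Take A(k)=k/3 + 1, B(k)=1, C(k)=k**2 - k/3 + 3.
f must satisfy (k/3 + 1)·f(k+1) − (1)·f(k) = k**2 - k/3 + 3.
deg f ≤ 1 (via 1,0,2).
Solving with deg f ≤ 1: f(k) = 3*k - 4.
So s_k = (B(k−1)f/C)·t_k = (3*(3*k - 4)/(3*k**2 - k + 9))·t_k = -(3*k - 4)*factorial(k + 2)/3**k.
Check: Δs_k = -(3*k**2 - k + 9)*factorial(k + 2)/(3*3**k). ✓
Sum = s_(13) − s_(3); s_(13) = -62782720000/2187, s_(3) = -200/9 ⇒ -62782671400/2187.

Σ = -62782671400/2187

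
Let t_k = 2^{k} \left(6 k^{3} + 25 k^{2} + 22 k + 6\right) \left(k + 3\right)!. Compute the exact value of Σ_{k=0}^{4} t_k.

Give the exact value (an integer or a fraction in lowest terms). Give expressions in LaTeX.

Σ = 73543668

t_(k+1)/t_k = 2*(6*k**4 + 67*k**3 + 262*k**2 + 419*k + 236)/(6*k**3 + 25*k**2 + 22*k + 6).
Normal form (A,B,C) = (2*k + 8, 1, k**3 + 25*k**2/6 + 11*k/3 + 1).
Solve (2*k + 8)·f(k+1) − (1)·f(k) = k**3 + 25*k**2/6 + 11*k/3 + 1.
Degrees (1,0,3) ⇒ d ≤ 2.
Match coefficients ⇒ f(k) = (3*k**2 - 4*k + 2)/6.
Certificate R = B(k−1)f/C = (3*k**2 - 4*k + 2)/(6*k**3 + 25*k**2 + 22*k + 6) gives s_k = 2**k*(3*k**2 - 4*k + 2)*factorial(k + 3).
s_(k+1) − s_k = 2**k*(6*k**3 + 25*k**2 + 22*k + 6)*factorial(k + 3) = t_k.
Evaluate s at k=5 and k=0: 73543680 and 12; difference 73543668.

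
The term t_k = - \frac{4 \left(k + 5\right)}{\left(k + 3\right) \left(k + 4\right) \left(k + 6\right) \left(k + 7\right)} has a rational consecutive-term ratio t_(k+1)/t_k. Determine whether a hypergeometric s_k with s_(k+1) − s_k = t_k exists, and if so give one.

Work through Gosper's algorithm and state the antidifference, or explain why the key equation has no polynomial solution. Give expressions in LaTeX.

Compute t_(k+1)/t_k: get (k + 3)*(k + 6)**2/((k + 5)**2*(k + 8)).
Normal form (A,B,C) = (k + 3, k + 8, k**2 + 10*k + 25).
Need (k + 3)·f(k+1) − (k + 7)·f(k) = k**2 + 10*k + 25.
Degrees (1,1,2) ⇒ d ≤ 4.
Coefficient equations give f(k) = k*(k + 4)*(k + 5)*(k + 9)/36.
R(k) = B(k−1)·f(k)/C(k) = k*(k + 4)*(k + 7)*(k + 9)/(36*(k + 5)); s_k = R·t_k = k*(-k - 9)/(9*(k**2 + 9*k + 18)).
s_(k+1) − s_k = 4*(-k - 5)/(k**4 + 20*k**3 + 145*k**2 + 450*k + 504) = t_k.

s_k = \frac{k \left(- k - 9\right)}{9 \left(k^{2} + 9 k + 18\right)}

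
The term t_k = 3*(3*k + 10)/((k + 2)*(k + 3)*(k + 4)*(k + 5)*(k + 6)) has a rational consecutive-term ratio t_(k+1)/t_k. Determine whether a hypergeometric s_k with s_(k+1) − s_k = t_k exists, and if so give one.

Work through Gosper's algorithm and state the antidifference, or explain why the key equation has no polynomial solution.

s_k = 3*k*(k**2 + 11*k + 38)/(40*(k**3 + 11*k**2 + 38*k + 40))

t_(k+1)/t_k = (k + 2)*(3*k + 13)/((k + 7)*(3*k + 10)).
So A=k + 2 and B=k + 7, with C=k + 10/3.
f must satisfy (k + 2)·f(k+1) − (k + 6)·f(k) = k + 10/3.
Bound: deg f ≤ 4.
A polynomial solution: f(k) = k*(k + 3)*(k**2 + 11*k + 38)/120.
Get s_k = R·t_k = 3*k*(k**2 + 11*k + 38)/(40*(k**3 + 11*k**2 + 38*k + 40)) with R(k) = B(k−1)f(k)/C(k) = k*(k + 3)*(k + 6)*(k**2 + 11*k + 38)/(40*(3*k + 10)).
Δs = 3*(3*k + 10)/(k**5 + 20*k**4 + 155*k**3 + 580*k**2 + 1044*k + 720), as required.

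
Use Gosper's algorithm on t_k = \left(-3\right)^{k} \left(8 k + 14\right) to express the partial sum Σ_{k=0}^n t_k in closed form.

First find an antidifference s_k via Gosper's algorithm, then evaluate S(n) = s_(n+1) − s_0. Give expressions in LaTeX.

S(n) = 6 \left(-3\right)^{n} n + 12 \left(-3\right)^{n} + 2

Step 1: r(k) = 3*(-4*k - 11)/(4*k + 7).
Factor: A=-3; B=1; C=k + 7/4.
f must satisfy (-3)·f(k+1) − (1)·f(k) = k + 7/4.
d = 1 from the (0,0,1) case.
Coefficient equations give f(k) = -(k + 1)/4.
Then R = B(k−1)f/C = -(k + 1)/(4*k + 7), so s_k = R(k)·t_k = -2*(-3)**k*(k + 1).
Check: Δs_k = (-3)**k*(8*k + 14). ✓
Σ_(k=0)^n t_k = s_(n+1) − s_(0) = (6*(-3)**n*(n + 2)) − (-2), i.e. 6*(-3)**n*n + 12*(-3)**n + 2.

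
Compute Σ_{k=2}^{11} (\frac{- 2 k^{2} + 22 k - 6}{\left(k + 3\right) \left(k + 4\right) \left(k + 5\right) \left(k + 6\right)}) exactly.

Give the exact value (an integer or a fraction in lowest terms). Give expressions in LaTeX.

t_(k+1)/t_k = -(k + 3)*(11*k - (k + 1)**2 + 8)/((k + 7)*(k**2 - 11*k + 3)).
Factor: A=k + 3; B=k + 7; C=k**2 - 11*k + 3.
f must satisfy (k + 3)·f(k+1) − (k + 6)·f(k) = k**2 - 11*k + 3.
Bound: deg f ≤ 3.
Match coefficients ⇒ f(k) = -k*(k - 2).
Then R = B(k−1)f/C = -k*(k - 2)*(k + 6)/(k**2 - 11*k + 3), so s_k = R(k)·t_k = 2*k*(k - 2)/((k + 3)*(k + 4)*(k + 5)).
Check: Δs_k = 2*(-k**2 + 11*k - 3)/(k**4 + 18*k**3 + 119*k**2 + 342*k + 360). ✓
Sum = s_(12) − s_(2); s_(12) = 1/17, s_(2) = 0 ⇒ 1/17.

Σ = 1/17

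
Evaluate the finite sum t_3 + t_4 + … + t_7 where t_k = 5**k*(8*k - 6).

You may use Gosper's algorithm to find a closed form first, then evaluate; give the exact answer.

Σ = 4687250

The ratio is 5*(4*k + 1)/(4*k - 3).
Normal form (A,B,C) = (5, 1, k - 3/4).
Solve (5)·f(k+1) − (1)·f(k) = k - 3/4.
From deg A=0, deg B=0, deg C=1: d=1.
Coefficient equations give f(k) = (k - 2)/4.
Then R = B(k−1)f/C = (k - 2)/(4*k - 3), so s_k = R(k)·t_k = 2*5**k*(k - 2).
Check: Δs_k = 5**k*(8*k - 6). ✓
Σ_(k=3)^(7) t_k = s_(8) − s_(3) = 4687500 − (250) = 4687250.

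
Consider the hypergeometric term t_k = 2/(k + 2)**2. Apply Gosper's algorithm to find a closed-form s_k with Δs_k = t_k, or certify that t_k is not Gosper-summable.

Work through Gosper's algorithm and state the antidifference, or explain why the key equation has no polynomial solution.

t_(k+1)/t_k = (k + 2)**2/(k + 3)**2.
A = k**2 + 4*k + 4, B = k**2 + 6*k + 9, C = 1.
Solve (k**2 + 4*k + 4)·f(k+1) − (k**2 + 4*k + 4)·f(k) = 1.
From deg A=2, deg B=2, deg C=0: d=0.
Generic f = c0 gives residual -1; -1 = 0 cannot hold, so t_k is not Gosper-summable.

none (Gosper's algorithm certifies no s_k)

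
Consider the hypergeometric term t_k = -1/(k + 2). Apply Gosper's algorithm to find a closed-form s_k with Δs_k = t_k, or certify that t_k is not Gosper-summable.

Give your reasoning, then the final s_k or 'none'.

Step 1: r(k) = (k + 2)/(k + 3).
Gosper form: A/B · C(k+1)/C(k) with A=k + 2, B=k + 3, C=1.
f must satisfy (k + 2)·f(k+1) − (k + 2)·f(k) = 1.
From deg A=1, deg B=1, deg C=0: d=0.
f = c0 ⇒ A·f(k+1) − B(k−1)·f(k) − C = -1. The system {-1 = 0} is inconsistent; no antidifference.

none (Gosper's algorithm certifies no s_k)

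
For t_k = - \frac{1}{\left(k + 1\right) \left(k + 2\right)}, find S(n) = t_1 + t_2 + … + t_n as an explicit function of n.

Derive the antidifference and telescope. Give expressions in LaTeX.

S(n) = - \frac{n}{2 n + 4}

r(k) = (k + 1)/(k + 3) after simplifying.
So A=k + 1 and B=k + 3, with C=1.
Set up (k + 1)·f(k+1) − (k + 2)·f(k) − (1) = 0.
Bound: deg f ≤ 1.
Match coefficients ⇒ f(k) = k.
Then R = B(k−1)f/C = k*(k + 2), so s_k = R(k)·t_k = -k/(k + 1).
Δs = -1/(k**2 + 3*k + 2), as required.
Σ_(k=1)^n t_k = s_(n+1) − s_(1) = ((-n - 1)/(n + 2)) − (-1/2), i.e. -n/(2*n + 4).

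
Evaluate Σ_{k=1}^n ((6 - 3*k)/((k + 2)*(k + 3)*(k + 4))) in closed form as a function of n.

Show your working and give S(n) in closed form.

S(n) = n*(5 - n)/(4*(n**2 + 7*n + 12))

t_(k+1)/t_k = (k - 1)*(k + 2)/((k - 2)*(k + 5)).
Gosper form: A/B · C(k+1)/C(k) with A=k + 2, B=k + 5, C=k - 2.
Set up (k + 2)·f(k+1) − (k + 4)·f(k) − (k - 2) = 0.
Bound: deg f ≤ 2.
Coefficient equations give f(k) = -k.
So s_k = (B(k−1)f/C)·t_k = (-k*(k + 4)/(k - 2))·t_k = 3*k/((k + 2)*(k + 3)).
Check: Δs_k = 3*(2 - k)/(k**3 + 9*k**2 + 26*k + 24). ✓
Σ_(k=1)^n t_k = s_(n+1) − s_(1) = (3*(n + 1)/(n**2 + 7*n + 12)) − (1/4), i.e. n*(5 - n)/(4*(n**2 + 7*n + 12)).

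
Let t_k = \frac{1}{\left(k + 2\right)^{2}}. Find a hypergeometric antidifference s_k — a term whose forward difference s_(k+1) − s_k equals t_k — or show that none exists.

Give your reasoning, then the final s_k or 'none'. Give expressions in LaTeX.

none — t_k is not Gosper-summable

Compute t_(k+1)/t_k: get (k + 2)**2/(k + 3)**2.
Take A(k)=k**2 + 4*k + 4, B(k)=k**2 + 6*k + 9, C(k)=1.
Solve (k**2 + 4*k + 4)·f(k+1) − (k**2 + 4*k + 4)·f(k) = 1.
From deg A=2, deg B=2, deg C=0: d=0.
Write f(k) = c0. Then LHS − RHS = -1, requiring -1 = 0: contradictory. No certificate.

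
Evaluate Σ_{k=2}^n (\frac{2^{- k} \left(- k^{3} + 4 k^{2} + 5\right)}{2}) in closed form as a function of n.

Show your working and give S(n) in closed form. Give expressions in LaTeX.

S(n) = 2^{- n - 1} \left(- 2^{n} + n^{3} + 2 n^{2} + 2 n - 3\right)

r(k) = (k**3 - k**2 - 5*k - 8)/(2*(k**3 - 4*k**2 - 5)) after simplifying.
Take A(k)=1/2, B(k)=1, C(k)=k**3 - 4*k**2 - 5.
Set up (1/2)·f(k+1) − (1)·f(k) − (k**3 - 4*k**2 - 5) = 0.
d = 3 from the (0,0,3) case.
Solving with deg f ≤ 3: f(k) = -2*(k**3 - k**2 + k - 4).
Certificate R = B(k−1)f/C = -2*(k**3 - k**2 + k - 4)/(k**3 - 4*k**2 - 5) gives s_k = (k**3 - k**2 + k - 4)/2**k.
Check: Δs_k = (-k**3 + 4*k**2 + 5)/(2*2**k). ✓
s_(n+1) = 2**(-n - 1)*(n**3 + 2*n**2 + 2*n - 3) and s_(2) = 1/2, so S(n) = 2**(-n - 1)*(-2**n + n**3 + 2*n**2 + 2*n - 3).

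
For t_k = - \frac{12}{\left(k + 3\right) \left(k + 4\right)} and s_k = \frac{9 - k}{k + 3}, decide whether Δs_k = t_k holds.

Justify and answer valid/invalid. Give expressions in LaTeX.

Valid: the claim telescopes to t_k.

s_(k+1) = (8 - k)/(k + 4)
s_(k+1) − s_k = -12/(k**2 + 7*k + 12)
(s_(k+1) − s_k) − t_k = 0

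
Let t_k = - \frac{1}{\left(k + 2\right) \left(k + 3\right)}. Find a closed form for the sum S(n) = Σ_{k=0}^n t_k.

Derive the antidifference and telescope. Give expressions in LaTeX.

S(n) = \frac{- n - 1}{2 \left(n + 3\right)}

The ratio is (k + 2)/(k + 4).
Gosper form: A/B · C(k+1)/C(k) with A=k + 2, B=k + 4, C=1.
Need (k + 2)·f(k+1) − (k + 3)·f(k) = 1.
Bound: deg f ≤ 1.
Solving with deg f ≤ 1: f(k) = k/2.
Certificate R = B(k−1)f/C = k*(k + 3)/2 gives s_k = -k/(2*k + 4).
s_(k+1) − s_k = -1/(k**2 + 5*k + 6) = t_k.
Evaluate: s_(n+1) = (-n - 1)/(2*(n + 3)); subtract s_(0) = 0 ⇒ S(n) = (-n - 1)/(2*(n + 3)).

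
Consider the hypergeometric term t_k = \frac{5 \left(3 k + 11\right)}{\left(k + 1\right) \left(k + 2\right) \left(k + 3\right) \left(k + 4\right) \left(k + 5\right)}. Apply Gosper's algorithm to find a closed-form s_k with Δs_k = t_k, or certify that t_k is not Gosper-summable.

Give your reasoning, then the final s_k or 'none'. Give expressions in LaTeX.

t_(k+1)/t_k = (k + 1)*(3*k + 14)/((k + 6)*(3*k + 11)).
A = k + 1, B = k + 6, C = k + 11/3.
Solve (k + 1)·f(k+1) − (k + 5)·f(k) = k + 11/3.
deg f ≤ 4 (via 1,1,1).
Coefficient equations give f(k) = k*(k + 3)*(k**2 + 7*k + 14)/24.
Get s_k = R·t_k = 5*k*(k**2 + 7*k + 14)/(8*(k**3 + 7*k**2 + 14*k + 8)) with R(k) = B(k−1)f(k)/C(k) = k*(k + 3)*(k + 5)*(k**2 + 7*k + 14)/(8*(3*k + 11)).
Verify: 5*(3*k + 11)/(k**5 + 15*k**4 + 85*k**3 + 225*k**2 + 274*k + 120) matches t_k.

s_k = \frac{5 k \left(k^{2} + 7 k + 14\right)}{8 \left(k^{3} + 7 k^{2} + 14 k + 8\right)}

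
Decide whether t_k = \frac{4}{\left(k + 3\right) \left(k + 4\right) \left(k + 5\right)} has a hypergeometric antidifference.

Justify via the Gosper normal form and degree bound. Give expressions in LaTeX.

Step 1: r(k) = (k + 3)/(k + 6).
Normal form (A,B,C) = (k + 3, k + 6, 1).
Solve (k + 3)·f(k+1) − (k + 5)·f(k) = 1.
d = 2 from the (1,1,0) case.
Match coefficients ⇒ f(k) = k*(k + 7)/24.
Get s_k = R·t_k = k*(k + 7)/(6*(k + 3)*(k + 4)) with R(k) = B(k−1)f(k)/C(k) = k*(k + 5)*(k + 7)/24.
Δs = 4/(k**3 + 12*k**2 + 47*k + 60), as required.

Yes. s_k = \frac{k \left(k + 7\right)}{6 \left(k + 3\right) \left(k + 4\right)}.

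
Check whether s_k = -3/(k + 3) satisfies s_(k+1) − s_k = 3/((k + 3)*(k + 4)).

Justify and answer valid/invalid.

valid (s_(k+1) − s_k reduces to t_k)

s_(k+1) = -3/(k + 4)
s_(k+1) − s_k = 3/((k + 3)*(k + 4))
(s_(k+1) − s_k) − t_k = 0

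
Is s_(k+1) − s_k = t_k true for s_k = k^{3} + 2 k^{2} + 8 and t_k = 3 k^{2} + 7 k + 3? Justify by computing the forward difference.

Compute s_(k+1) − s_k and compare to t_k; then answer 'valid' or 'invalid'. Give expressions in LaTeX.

Valid — Δs_k = t_k.

s_(k+1) = (k + 1)**3 + 2*(k + 1)**2 + 8
s_(k+1) − s_k = 3*k**2 + 7*k + 3
(s_(k+1) − s_k) − t_k = 0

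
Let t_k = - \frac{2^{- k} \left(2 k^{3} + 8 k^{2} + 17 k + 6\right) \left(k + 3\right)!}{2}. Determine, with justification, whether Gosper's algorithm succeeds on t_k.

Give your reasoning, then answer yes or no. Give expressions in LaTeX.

Step 1: r(k) = (2*k**4 + 22*k**3 + 95*k**2 + 189*k + 132)/(2*(2*k**3 + 8*k**2 + 17*k + 6)).
Gosper form: A/B · C(k+1)/C(k) with A=k/2 + 2, B=1, C=k**3 + 4*k**2 + 17*k/2 + 3.
Set up (k/2 + 2)·f(k+1) − (1)·f(k) − (k**3 + 4*k**2 + 17*k/2 + 3) = 0.
From deg A=1, deg B=0, deg C=3: d=2.
Coefficient equations give f(k) = 2*k**2 - 1.
R(k) = B(k−1)·f(k)/C(k) = 2*(2*k**2 - 1)/(2*k**3 + 8*k**2 + 17*k + 6); s_k = R·t_k = -(2*k**2 - 1)*factorial(k + 3)/2**k.
s_(k+1) − s_k = -(2*k**3 + 8*k**2 + 17*k + 6)*factorial(k + 3)/(2*2**k) = t_k.

Yes. s_k = - 2^{- k} \left(2 k^{2} - 1\right) \left(k + 3\right)!.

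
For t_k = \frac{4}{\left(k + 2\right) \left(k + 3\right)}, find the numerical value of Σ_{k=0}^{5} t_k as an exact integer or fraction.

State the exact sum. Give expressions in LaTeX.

Σ = 3/2

t_(k+1)/t_k = (k + 2)/(k + 4).
Normal form (A,B,C) = (k + 2, k + 4, 1).
Set up (k + 2)·f(k+1) − (k + 3)·f(k) − (1) = 0.
deg f ≤ 1 (via 1,1,0).
Coefficient equations give f(k) = k/2.
So s_k = (B(k−1)f/C)·t_k = (k*(k + 3)/2)·t_k = 2*k/(k + 2).
Check: Δs_k = 4/(k**2 + 5*k + 6). ✓
Telescoping: Σ = s_(6) − s_(0) = 3/2 − (0) = 3/2.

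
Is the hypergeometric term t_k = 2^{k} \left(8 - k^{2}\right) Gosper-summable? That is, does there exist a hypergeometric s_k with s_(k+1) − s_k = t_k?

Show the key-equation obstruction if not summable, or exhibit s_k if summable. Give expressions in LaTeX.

Yes. s_k = 2^{k} \left(- k^{2} + 4 k + 2\right).

r(k) = 2*((k + 1)**2 - 8)/(k**2 - 8) after simplifying.
So A=2 and B=1, with C=k**2 - 8.
Solve (2)·f(k+1) − (1)·f(k) = k**2 - 8.
d = 2 from the (0,0,2) case.
Solve for f: f(k) = k**2 - 4*k - 2 (degree 2 ≤ 2).
R(k) = B(k−1)·f(k)/C(k) = (k**2 - 4*k - 2)/(k**2 - 8); s_k = R·t_k = 2**k*(-k**2 + 4*k + 2).
Check: Δs_k = 2**k*(8 - k**2). ✓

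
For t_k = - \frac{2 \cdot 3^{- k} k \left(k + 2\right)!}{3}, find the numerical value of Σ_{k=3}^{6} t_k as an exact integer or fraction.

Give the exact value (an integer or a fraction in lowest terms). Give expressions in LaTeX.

t_(k+1)/t_k = (k + 1)*(k + 3)/(3*k).
Gosper form: A/B · C(k+1)/C(k) with A=k/3 + 1, B=1, C=k.
Solve (k/3 + 1)·f(k+1) − (1)·f(k) = k.
From deg A=1, deg B=0, deg C=1: d=0.
Solve for f: f(k) = 3 (degree 0 ≤ 0).
Get s_k = R·t_k = -2*factorial(k + 2)/3**k with R(k) = B(k−1)f(k)/C(k) = 3/k.
s_(k+1) − s_k = -2*k*factorial(k + 2)/(3*3**k) = t_k.
Telescoping: Σ = s_(7) − s_(3) = -8960/27 − (-80/9) = -8720/27.

Σ = -8720/27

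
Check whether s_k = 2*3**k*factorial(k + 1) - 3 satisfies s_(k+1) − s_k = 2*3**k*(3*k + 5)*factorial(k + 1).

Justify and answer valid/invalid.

Valid — Δs_k = t_k.

s_(k+1) = 2*3**(k + 1)*factorial(k + 2) - 3
s_(k+1) − s_k = 2*3**k*(3*k + 5)*factorial(k + 1)
(s_(k+1) − s_k) − t_k = 0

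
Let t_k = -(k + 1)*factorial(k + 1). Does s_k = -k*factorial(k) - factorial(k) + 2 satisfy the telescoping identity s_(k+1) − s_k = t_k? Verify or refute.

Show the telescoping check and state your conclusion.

s_(k+1) = -k**2*factorial(k) - 3*k*factorial(k) - 2*factorial(k) + 2
s_(k+1) − s_k = -(k + 1)*factorial(k + 1)
(s_(k+1) − s_k) − t_k = 0

Valid: the claim telescopes to t_k.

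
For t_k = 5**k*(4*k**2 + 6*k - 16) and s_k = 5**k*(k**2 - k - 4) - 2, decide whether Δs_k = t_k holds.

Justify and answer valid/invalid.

Valid — Δs_k = t_k.

s_(k+1) = 5**(k + 1)*(-k + (k + 1)**2 - 5) - 2
s_(k+1) − s_k = 5**k*(4*k**2 + 6*k - 16)
(s_(k+1) − s_k) − t_k = 0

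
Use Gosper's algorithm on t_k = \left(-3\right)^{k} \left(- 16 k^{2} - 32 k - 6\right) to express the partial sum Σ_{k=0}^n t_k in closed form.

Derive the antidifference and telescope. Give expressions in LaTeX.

S(n) = - 12 \left(-3\right)^{n} n^{2} - 30 \left(-3\right)^{n} n - 9 \left(-3\right)^{n} + 3

The ratio is 3*(-8*k**2 - 32*k - 27)/(8*k**2 + 16*k + 3).
Factor: A=-3; B=1; C=k**2 + 2*k + 3/8.
Set up (-3)·f(k+1) − (1)·f(k) − (k**2 + 2*k + 3/8) = 0.
From deg A=0, deg B=0, deg C=2: d=2.
Coefficient equations give f(k) = -(4*k**2 + 2*k - 3)/16.
Get s_k = R·t_k = (-3)**k*(4*k**2 + 2*k - 3) with R(k) = B(k−1)f(k)/C(k) = -(4*k**2 + 2*k - 3)/(2*(8*k**2 + 16*k + 3)).
Check: Δs_k = (-3)**k*(-16*k**2 - 32*k - 6). ✓
Σ_(k=0)^n t_k = s_(n+1) − s_(0) = ((-3)**(n + 1)*(4*n**2 + 10*n + 3)) − (-3), i.e. -12*(-3)**n*n**2 - 30*(-3)**n*n - 9*(-3)**n + 3.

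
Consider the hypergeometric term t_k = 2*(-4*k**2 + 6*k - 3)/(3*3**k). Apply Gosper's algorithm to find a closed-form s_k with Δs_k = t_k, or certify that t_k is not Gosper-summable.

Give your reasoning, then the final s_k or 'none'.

Compute t_(k+1)/t_k: get (4*k**2 + 2*k + 1)/(3*(4*k**2 - 6*k + 3)).
Take A(k)=1/3, B(k)=1, C(k)=k**2 - 3*k/2 + 3/4.
Solve (1/3)·f(k+1) − (1)·f(k) = k**2 - 3*k/2 + 3/4.
From deg A=0, deg B=0, deg C=2: d=2.
Coefficient equations give f(k) = -3*(2*k**2 - k + 2)/4.
Certificate R = B(k−1)f/C = -3*(2*k**2 - k + 2)/(4*k**2 - 6*k + 3) gives s_k = 2*(2*k**2 - k + 2)/3**k.
s_(k+1) − s_k = 2*(-4*k**2 + 6*k - 3)/(3*3**k) = t_k.

s_k = 2*(2*k**2 - k + 2)/3**k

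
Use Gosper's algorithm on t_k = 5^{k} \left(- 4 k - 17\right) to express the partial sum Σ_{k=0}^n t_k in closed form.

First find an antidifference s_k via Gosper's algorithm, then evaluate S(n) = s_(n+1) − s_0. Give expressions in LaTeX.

S(n) = - 5 \cdot 5^{n} n - 20 \cdot 5^{n} + 3

r(k) = 5*(4*k + 21)/(4*k + 17) after simplifying.
Normal form (A,B,C) = (5, 1, k + 17/4).
Solve (5)·f(k+1) − (1)·f(k) = k + 17/4.
From deg A=0, deg B=0, deg C=1: d=1.
Solve for f: f(k) = (k + 3)/4 (degree 1 ≤ 1).
Then R = B(k−1)f/C = (k + 3)/(4*k + 17), so s_k = R(k)·t_k = 5**k*(-k - 3).
Check: Δs_k = 5**k*(-4*k - 17). ✓
Σ_(k=0)^n t_k = s_(n+1) − s_(0) = (5**(n + 1)*(-n - 4)) − (-3), i.e. -5*5**n*n - 20*5**n + 3.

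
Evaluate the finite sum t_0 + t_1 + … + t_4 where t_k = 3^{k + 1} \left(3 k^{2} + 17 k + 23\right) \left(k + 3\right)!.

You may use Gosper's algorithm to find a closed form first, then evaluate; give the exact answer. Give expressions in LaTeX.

Σ = 176359662

The ratio is 3*(3*k**3 + 35*k**2 + 135*k + 172)/(3*k**2 + 17*k + 23).
Normal form (A,B,C) = (3*k + 12, 1, k**2 + 17*k/3 + 23/3).
f must satisfy (3*k + 12)·f(k+1) − (1)·f(k) = k**2 + 17*k/3 + 23/3.
d = 1 from the (1,0,2) case.
Solve for f: f(k) = (k + 1)/3 (degree 1 ≤ 1).
Certificate R = B(k−1)f/C = (k + 1)/(3*k**2 + 17*k + 23) gives s_k = 3**(k + 1)*(k + 1)*factorial(k + 3).
Δs = 3**(k + 1)*(3*k**2 + 17*k + 23)*factorial(k + 3), as required.
Σ_(k=0)^(4) t_k = s_(5) − s_(0) = 176359680 − (18) = 176359662.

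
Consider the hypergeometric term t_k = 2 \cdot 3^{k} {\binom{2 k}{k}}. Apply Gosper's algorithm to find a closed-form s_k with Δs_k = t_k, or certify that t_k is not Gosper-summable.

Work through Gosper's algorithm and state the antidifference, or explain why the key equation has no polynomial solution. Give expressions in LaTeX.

Compute t_(k+1)/t_k: get 6*(2*k + 1)/(k + 1).
Factor: A=12*k + 6; B=k + 1; C=1.
f must satisfy (12*k + 6)·f(k+1) − (k)·f(k) = 1.
Bound: deg f ≤ -1.
Bound -1 < 0, so the key equation has no polynomial solution.

not Gosper-summable; s_k does not exist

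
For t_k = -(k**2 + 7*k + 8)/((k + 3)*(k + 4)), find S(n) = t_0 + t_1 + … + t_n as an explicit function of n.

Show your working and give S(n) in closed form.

S(n) = (-3*n**2 - 11*n - 8)/(3*(n + 4))

r(k) = (k + 3)*(7*k + (k + 1)**2 + 15)/((k + 5)*(k**2 + 7*k + 8)) after simplifying.
Gosper form: A/B · C(k+1)/C(k) with A=k + 3, B=k + 5, C=k**2 + 7*k + 8.
Set up (k + 3)·f(k+1) − (k + 4)·f(k) − (k**2 + 7*k + 8) = 0.
Degrees (1,1,2) ⇒ d ≤ 2.
Solve for f: f(k) = k*(3*k + 5)/3 (degree 2 ≤ 2).
So s_k = (B(k−1)f/C)·t_k = (k*(k + 4)*(3*k + 5)/(3*(k**2 + 7*k + 8)))·t_k = k*(-3*k - 5)/(3*(k + 3)).
Δs = (-k**2 - 7*k - 8)/(k**2 + 7*k + 12), as required.
Σ_(k=0)^n t_k = s_(n+1) − s_(0) = ((-3*n**2 - 11*n - 8)/(3*(n + 4))) − (0), i.e. (-3*n**2 - 11*n - 8)/(3*(n + 4)).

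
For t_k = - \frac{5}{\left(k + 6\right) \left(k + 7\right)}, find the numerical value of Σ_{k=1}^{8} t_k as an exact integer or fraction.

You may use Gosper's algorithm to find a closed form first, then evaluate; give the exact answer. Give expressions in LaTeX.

The ratio is (k + 6)/(k + 8).
Normal form (A,B,C) = (k + 6, k + 8, 1).
Need (k + 6)·f(k+1) − (k + 7)·f(k) = 1.
deg f ≤ 1 (via 1,1,0).
Match coefficients ⇒ f(k) = k/6.
So s_k = (B(k−1)f/C)·t_k = (k*(k + 7)/6)·t_k = -5*k/(6*k + 36).
s_(k+1) − s_k = -5/(k**2 + 13*k + 42) = t_k.
Telescoping: Σ = s_(9) − s_(1) = -1/2 − (-5/42) = -8/21.

Σ = -8/21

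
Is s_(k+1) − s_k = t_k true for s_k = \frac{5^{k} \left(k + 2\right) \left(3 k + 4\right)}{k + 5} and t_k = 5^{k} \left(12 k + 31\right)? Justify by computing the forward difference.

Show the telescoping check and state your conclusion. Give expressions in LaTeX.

Invalid: residual \frac{5^{k} \left(- 36 k^{2} - 264 k - 453\right)}{k^{2} + 11 k + 30} ≠ 0.

s_(k+1) = 5**(k + 1)*(k + 3)*(3*k + 7)/(k + 6)
s_(k+1) − s_k = 5**k*(12*k**3 + 127*k**2 + 437*k + 477)/(k**2 + 11*k + 30)
(s_(k+1) − s_k) − t_k = 5**k*(-36*k**2 - 264*k - 453)/(k**2 + 11*k + 30)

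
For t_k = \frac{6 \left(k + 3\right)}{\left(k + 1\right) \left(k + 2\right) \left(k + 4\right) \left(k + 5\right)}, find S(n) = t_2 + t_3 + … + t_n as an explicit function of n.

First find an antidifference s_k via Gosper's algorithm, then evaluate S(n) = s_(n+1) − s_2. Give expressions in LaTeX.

S(n) = \frac{n^{2} + 7 n - 8}{6 \left(n^{2} + 7 n + 10\right)}

Compute t_(k+1)/t_k: get (k + 1)*(k + 4)**2/((k + 3)**2*(k + 6)).
Normal form (A,B,C) = (k + 1, k + 6, k**2 + 6*k + 9).
Solve (k + 1)·f(k+1) − (k + 5)·f(k) = k**2 + 6*k + 9.
Bound: deg f ≤ 4.
Match coefficients ⇒ f(k) = k*(k + 2)*(k + 3)*(k + 5)/8.
So s_k = (B(k−1)f/C)·t_k = (k*(k + 2)*(k + 5)**2/(8*(k + 3)))·t_k = 3*k*(k + 5)/(4*(k**2 + 5*k + 4)).
Δs = 6*(k + 3)/(k**4 + 12*k**3 + 49*k**2 + 78*k + 40), as required.
Telescope: S(n) = s_(n+1) − s_(2) = 3*(n**2 + 7*n + 6)/(4*(n**2 + 7*n + 10)) − (7/12) = (n**2 + 7*n - 8)/(6*(n**2 + 7*n + 10)).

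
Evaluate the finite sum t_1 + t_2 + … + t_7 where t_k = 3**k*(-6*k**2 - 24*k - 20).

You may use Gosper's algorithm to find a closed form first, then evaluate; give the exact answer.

Σ = -1423716

r(k) = 3*(3*k**2 + 18*k + 25)/(3*k**2 + 12*k + 10) after simplifying.
Take A(k)=3, B(k)=1, C(k)=k**2 + 4*k + 10/3.
Solve (3)·f(k+1) − (1)·f(k) = k**2 + 4*k + 10/3.
Bound: deg f ≤ 2.
Solve for f: f(k) = (3*k**2 + 3*k + 1)/6 (degree 2 ≤ 2).
Then R = B(k−1)f/C = (3*k**2 + 3*k + 1)/(2*(3*k**2 + 12*k + 10)), so s_k = R(k)·t_k = 3**k*(-3*k**2 - 3*k - 1).
Verify: 3**k*(-6*k**2 - 24*k - 20) matches t_k.
Σ_(k=1)^(7) t_k = s_(8) − s_(1) = -1423737 − (-21) = -1423716.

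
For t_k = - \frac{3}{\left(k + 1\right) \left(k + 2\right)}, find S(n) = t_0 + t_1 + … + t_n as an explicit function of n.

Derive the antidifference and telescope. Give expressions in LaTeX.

S(n) = \frac{3 \left(- n - 1\right)}{n + 2}

Ratio r(k) = (k + 1)/(k + 3).
Gosper form: A/B · C(k+1)/C(k) with A=k + 1, B=k + 3, C=1.
Need (k + 1)·f(k+1) − (k + 2)·f(k) = 1.
Degrees (1,1,0) ⇒ d ≤ 1.
Match coefficients ⇒ f(k) = k.
R(k) = B(k−1)·f(k)/C(k) = k*(k + 2); s_k = R·t_k = -3*k/(k + 1).
Check: Δs_k = -3/(k**2 + 3*k + 2). ✓
Evaluate: s_(n+1) = 3*(-n - 1)/(n + 2); subtract s_(0) = 0 ⇒ S(n) = 3*(-n - 1)/(n + 2).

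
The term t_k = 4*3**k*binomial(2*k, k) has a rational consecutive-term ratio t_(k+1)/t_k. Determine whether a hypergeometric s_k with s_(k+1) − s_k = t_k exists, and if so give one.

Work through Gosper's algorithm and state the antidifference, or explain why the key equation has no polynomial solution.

The ratio is 6*(2*k + 1)/(k + 1).
A = 12*k + 6, B = k + 1, C = 1.
Need (12*k + 6)·f(k+1) − (k)·f(k) = 1.
Degrees (1,1,0) ⇒ d ≤ -1.
Bound -1 < 0, so the key equation has no polynomial solution.

not Gosper-summable; s_k does not exist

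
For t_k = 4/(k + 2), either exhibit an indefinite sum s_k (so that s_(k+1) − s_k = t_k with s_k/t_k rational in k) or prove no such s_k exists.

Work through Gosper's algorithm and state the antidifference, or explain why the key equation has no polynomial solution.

Ratio r(k) = (k + 2)/(k + 3).
So A=k + 2 and B=k + 3, with C=1.
f must satisfy (k + 2)·f(k+1) − (k + 2)·f(k) = 1.
d = 0 from the (1,1,0) case.
f = c0 ⇒ A·f(k+1) − B(k−1)·f(k) − C = -1. The system {-1 = 0} is inconsistent; no antidifference.

none (Gosper's algorithm certifies no s_k)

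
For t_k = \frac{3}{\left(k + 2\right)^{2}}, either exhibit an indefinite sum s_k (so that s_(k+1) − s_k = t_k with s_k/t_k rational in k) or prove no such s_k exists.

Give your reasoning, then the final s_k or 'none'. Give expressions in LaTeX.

r(k) = (k + 2)**2/(k + 3)**2 after simplifying.
Take A(k)=k**2 + 4*k + 4, B(k)=k**2 + 6*k + 9, C(k)=1.
Key eq: (k**2 + 4*k + 4)·f(k+1) = (k**2 + 4*k + 4)·f(k) + (1).
d = 0 from the (2,2,0) case.
Put f(k) = c0: A·f(k+1) − B(k−1)·f(k) − C = -1; need -1 = 0 — inconsistent ⇒ no f, not summable.

not Gosper-summable; s_k does not exist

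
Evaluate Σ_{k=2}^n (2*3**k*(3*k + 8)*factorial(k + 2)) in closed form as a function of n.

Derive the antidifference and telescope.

S(n) = 6*3**n*factorial(n + 3) - 432

Step 1: r(k) = 3*(k + 3)*(3*k + 11)/(3*k + 8).
So A=3*k + 9 and B=1, with C=k + 8/3.
Set up (3*k + 9)·f(k+1) − (1)·f(k) − (k + 8/3) = 0.
deg f ≤ 0 (via 1,0,1).
Solving with deg f ≤ 0: f(k) = 1/3.
Certificate R = B(k−1)f/C = 1/(3*k + 8) gives s_k = 2*3**k*factorial(k + 2).
Verify: 2*3**k*(3*k + 8)*factorial(k + 2) matches t_k.
s_(n+1) = 6*3**n*factorial(n + 3) and s_(2) = 432, so S(n) = 6*3**n*factorial(n + 3) - 432.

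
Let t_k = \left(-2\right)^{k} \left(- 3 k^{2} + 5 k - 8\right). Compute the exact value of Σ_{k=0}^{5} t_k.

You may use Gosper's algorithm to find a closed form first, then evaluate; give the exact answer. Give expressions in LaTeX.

Compute t_(k+1)/t_k: get 2*(5*k - 3*(k + 1)**2 - 3)/(3*k**2 - 5*k + 8).
Gosper form: A/B · C(k+1)/C(k) with A=-2, B=1, C=k**2 - 5*k/3 + 8/3.
Need (-2)·f(k+1) − (1)·f(k) = k**2 - 5*k/3 + 8/3.
Degrees (0,0,2) ⇒ d ≤ 2.
Solve for f: f(k) = -(k**2 - 3*k + 4)/3 (degree 2 ≤ 2).
Then R = B(k−1)f/C = -(k**2 - 3*k + 4)/(3*k**2 - 5*k + 8), so s_k = R(k)·t_k = (-2)**k*(k**2 - 3*k + 4).
Verify: (-2)**k*(-3*k**2 + 5*k - 8) matches t_k.
Sum = s_(6) − s_(0); s_(6) = 1408, s_(0) = 4 ⇒ 1404.

Σ = 1404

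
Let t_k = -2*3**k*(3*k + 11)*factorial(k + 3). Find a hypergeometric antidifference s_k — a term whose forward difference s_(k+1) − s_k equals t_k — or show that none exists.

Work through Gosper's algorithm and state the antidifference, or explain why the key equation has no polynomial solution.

s_k = -2*3**k*factorial(k + 3)

Ratio r(k) = 3*(k + 4)*(3*k + 14)/(3*k + 11).
A = 3*k + 12, B = 1, C = k + 11/3.
Key eq: (3*k + 12)·f(k+1) = (1)·f(k) + (k + 11/3).
From deg A=1, deg B=0, deg C=1: d=0.
Match coefficients ⇒ f(k) = 1/3.
R(k) = B(k−1)·f(k)/C(k) = 1/(3*k + 11); s_k = R·t_k = -2*3**k*factorial(k + 3).
Δs = -2*3**k*(3*k + 11)*factorial(k + 3), as required.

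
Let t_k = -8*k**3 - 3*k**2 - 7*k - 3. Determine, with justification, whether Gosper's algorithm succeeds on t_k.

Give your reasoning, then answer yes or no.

Ratio r(k) = (8*k**3 + 27*k**2 + 37*k + 21)/(8*k**3 + 3*k**2 + 7*k + 3).
Take A(k)=1, B(k)=1, C(k)=k**3 + 3*k**2/8 + 7*k/8 + 3/8.
Key eq: (1)·f(k+1) = (1)·f(k) + (k**3 + 3*k**2/8 + 7*k/8 + 3/8).
From deg A=0, deg B=0, deg C=3: d=4.
Coefficient equations give f(k) = k**2*(2*k**2 - 3*k + 4)/8.
Get s_k = R·t_k = k**2*(-2*k**2 + 3*k - 4) with R(k) = B(k−1)f(k)/C(k) = k**2*(2*k**2 - 3*k + 4)/(8*k**3 + 3*k**2 + 7*k + 3).
s_(k+1) − s_k = -8*k**3 - 3*k**2 - 7*k - 3 = t_k.

Yes. s_k = k**2*(-2*k**2 + 3*k - 4).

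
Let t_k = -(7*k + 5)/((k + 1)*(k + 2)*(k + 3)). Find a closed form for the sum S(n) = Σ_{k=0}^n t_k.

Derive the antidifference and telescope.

t_(k+1)/t_k = (k + 1)*(7*k + 12)/((k + 4)*(7*k + 5)).
Factor: A=k + 1; B=k + 4; C=k + 5/7.
Solve (k + 1)·f(k+1) − (k + 3)·f(k) = k + 5/7.
deg f ≤ 2 (via 1,1,1).
Solve for f: f(k) = k*(3*k + 2)/7 (degree 2 ≤ 2).
So s_k = (B(k−1)f/C)·t_k = (k*(k + 3)*(3*k + 2)/(7*k + 5))·t_k = k*(-3*k - 2)/((k + 1)*(k + 2)).
s_(k+1) − s_k = (-7*k - 5)/(k**3 + 6*k**2 + 11*k + 6) = t_k.
Σ_(k=0)^n t_k = s_(n+1) − s_(0) = ((-3*n**2 - 8*n - 5)/(n**2 + 5*n + 6)) − (0), i.e. (-3*n**2 - 8*n - 5)/(n**2 + 5*n + 6).

S(n) = (-3*n**2 - 8*n - 5)/(n**2 + 5*n + 6)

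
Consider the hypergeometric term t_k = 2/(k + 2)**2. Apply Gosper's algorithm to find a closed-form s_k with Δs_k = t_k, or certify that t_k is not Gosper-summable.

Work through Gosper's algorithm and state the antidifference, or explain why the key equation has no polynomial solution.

not Gosper-summable; s_k does not exist

r(k) = (k + 2)**2/(k + 3)**2 after simplifying.
A = k**2 + 4*k + 4, B = k**2 + 6*k + 9, C = 1.
Key eq: (k**2 + 4*k + 4)·f(k+1) = (k**2 + 4*k + 4)·f(k) + (1).
deg f ≤ 0 (via 2,2,0).
f = c0 ⇒ A·f(k+1) − B(k−1)·f(k) − C = -1. The system {-1 = 0} is inconsistent; no antidifference.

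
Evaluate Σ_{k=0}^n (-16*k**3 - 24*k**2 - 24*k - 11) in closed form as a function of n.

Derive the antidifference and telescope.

The ratio is (16*k**3 + 72*k**2 + 120*k + 75)/(16*k**3 + 24*k**2 + 24*k + 11).
Normal form (A,B,C) = (1, 1, k**3 + 3*k**2/2 + 3*k/2 + 11/16).
Key eq: (1)·f(k+1) = (1)·f(k) + (k**3 + 3*k**2/2 + 3*k/2 + 11/16).
d = 4 from the (0,0,3) case.
Match coefficients ⇒ f(k) = k*(4*k**3 + 4*k + 3)/16.
R(k) = B(k−1)·f(k)/C(k) = k*(4*k**3 + 4*k + 3)/(16*k**3 + 24*k**2 + 24*k + 11); s_k = R·t_k = k*(-4*k**3 - 4*k - 3).
Check: Δs_k = -16*k**3 - 24*k**2 - 24*k - 11. ✓
Evaluate: s_(n+1) = -4*n**4 - 16*n**3 - 28*n**2 - 27*n - 11; subtract s_(0) = 0 ⇒ S(n) = -4*n**4 - 16*n**3 - 28*n**2 - 27*n - 11.

S(n) = -4*n**4 - 16*n**3 - 28*n**2 - 27*n - 11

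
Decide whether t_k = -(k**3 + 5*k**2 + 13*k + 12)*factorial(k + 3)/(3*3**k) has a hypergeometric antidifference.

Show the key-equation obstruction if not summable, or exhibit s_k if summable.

Compute t_(k+1)/t_k: get (k**4 + 12*k**3 + 58*k**2 + 135*k + 124)/(3*(k**3 + 5*k**2 + 13*k + 12)).
Normal form (A,B,C) = (k/3 + 4/3, 1, k**3 + 5*k**2 + 13*k + 12).
Solve (k/3 + 4/3)·f(k+1) − (1)·f(k) = k**3 + 5*k**2 + 13*k + 12.
d = 2 from the (1,0,3) case.
Coefficient equations give f(k) = 3*k*(k + 2).
R(k) = B(k−1)·f(k)/C(k) = 3*k*(k + 2)/(k**3 + 5*k**2 + 13*k + 12); s_k = R·t_k = -k*(k + 2)*factorial(k + 3)/3**k.
Δs = -(k**3 + 5*k**2 + 13*k + 12)*factorial(k + 3)/(3*3**k), as required.

Yes. s_k = -k*(k + 2)*factorial(k + 3)/3**k.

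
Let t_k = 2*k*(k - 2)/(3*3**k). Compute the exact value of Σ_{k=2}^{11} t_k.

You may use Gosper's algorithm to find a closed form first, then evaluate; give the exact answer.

The ratio is (k**2 - 1)/(3*k*(k - 2)).
Normal form (A,B,C) = (1/3, 1, k**2 - 2*k).
f must satisfy (1/3)·f(k+1) − (1)·f(k) = k**2 - 2*k.
Degrees (0,0,2) ⇒ d ≤ 2.
Match coefficients ⇒ f(k) = -3*k*(k - 1)/2.
R(k) = B(k−1)·f(k)/C(k) = -3*(k - 1)/(2*(k - 2)); s_k = R·t_k = k*(1 - k)/3**k.
Check: Δs_k = 2*k*(k - 2)/(3*3**k). ✓
Telescoping: Σ = s_(12) − s_(2) = -44/177147 − (-2/9) = 39322/177147.

Σ = 39322/177147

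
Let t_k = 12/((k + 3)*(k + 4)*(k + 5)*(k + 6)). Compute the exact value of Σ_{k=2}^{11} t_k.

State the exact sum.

t_(k+1)/t_k = (k + 3)/(k + 7).
Normal form (A,B,C) = (k + 3, k + 7, 1).
Key eq: (k + 3)·f(k+1) = (k + 6)·f(k) + (1).
d = 3 from the (1,1,0) case.
Solving with deg f ≤ 3: f(k) = k*(k**2 + 12*k + 47)/180.
So s_k = (B(k−1)f/C)·t_k = (k*(k + 6)*(k**2 + 12*k + 47)/180)·t_k = k*(k**2 + 12*k + 47)/(15*(k + 3)*(k + 4)*(k + 5)).
Δs = 12/(k**4 + 18*k**3 + 119*k**2 + 342*k + 360), as required.
Evaluate s at k=12 and k=2: 67/1020 and 1/21; difference 43/2380.

Σ = 43/2380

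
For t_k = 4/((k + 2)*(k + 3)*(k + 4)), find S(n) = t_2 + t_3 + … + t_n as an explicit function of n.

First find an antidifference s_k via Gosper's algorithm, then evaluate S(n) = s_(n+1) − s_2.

S(n) = (n**2 + 7*n - 8)/(10*(n**2 + 7*n + 12))

Ratio r(k) = (k + 2)/(k + 5).
A = k + 2, B = k + 5, C = 1.
Key eq: (k + 2)·f(k+1) = (k + 4)·f(k) + (1).
d = 2 from the (1,1,0) case.
Match coefficients ⇒ f(k) = k*(k + 5)/12.
So s_k = (B(k−1)f/C)·t_k = (k*(k + 4)*(k + 5)/12)·t_k = k*(k + 5)/(3*(k + 2)*(k + 3)).
Δs = 4/(k**3 + 9*k**2 + 26*k + 24), as required.
s_(n+1) = (n**2 + 7*n + 6)/(3*(n**2 + 7*n + 12)) and s_(2) = 7/30, so S(n) = (n**2 + 7*n - 8)/(10*(n**2 + 7*n + 12)).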